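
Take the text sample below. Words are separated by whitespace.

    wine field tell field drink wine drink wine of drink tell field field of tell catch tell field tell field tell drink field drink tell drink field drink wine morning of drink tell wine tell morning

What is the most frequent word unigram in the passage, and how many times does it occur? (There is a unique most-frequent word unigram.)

"tell", 9 times

Unigram frequencies (highest first):
  tell: 9
  field: 8
  drink: 8
  wine: 5
  of: 3
  morning: 2
  … (1 more, each ≤ 1)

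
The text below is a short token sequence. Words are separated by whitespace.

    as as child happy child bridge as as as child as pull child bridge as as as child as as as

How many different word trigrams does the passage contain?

21 tokens → 19 trigram windows in total.
Repeated trigrams (each contributes count−1 duplicates):
  as as as: 3
  as as child: 3
  as child as: 2
  bridge as as: 2
  child bridge as: 2
7 duplicate windows → 19 − 7 = 12 distinct.

12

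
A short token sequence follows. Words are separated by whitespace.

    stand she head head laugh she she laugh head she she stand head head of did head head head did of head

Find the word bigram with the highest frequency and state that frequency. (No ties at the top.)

"head head", 4 times

Bigram frequencies (highest first):
  head head: 4
  she she: 2
  stand she: 1
  she head: 1
  head laugh: 1
  laugh she: 1
  … (11 more, each ≤ 1)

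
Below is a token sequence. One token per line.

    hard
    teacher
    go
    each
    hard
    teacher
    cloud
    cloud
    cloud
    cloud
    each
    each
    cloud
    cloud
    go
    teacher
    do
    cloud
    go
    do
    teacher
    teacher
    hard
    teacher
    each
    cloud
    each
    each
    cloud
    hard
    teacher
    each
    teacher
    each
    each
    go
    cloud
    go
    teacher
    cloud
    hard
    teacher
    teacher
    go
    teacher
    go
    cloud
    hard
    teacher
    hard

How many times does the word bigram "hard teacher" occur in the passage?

6

Scanning the 49 overlapping bigram windows for "hard teacher":
  position 1–2: hard teacher
  position 5–6: hard teacher
  position 23–24: hard teacher
  position 30–31: hard teacher
  position 41–42: hard teacher
  position 48–49: hard teacher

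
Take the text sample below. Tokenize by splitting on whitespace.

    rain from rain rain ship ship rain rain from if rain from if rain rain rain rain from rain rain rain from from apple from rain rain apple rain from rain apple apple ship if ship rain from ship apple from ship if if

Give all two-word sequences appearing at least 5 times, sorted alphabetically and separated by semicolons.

Bigram counts meeting the condition (at least 5 times):
  rain from: 7
  rain rain: 8

rain from; rain rain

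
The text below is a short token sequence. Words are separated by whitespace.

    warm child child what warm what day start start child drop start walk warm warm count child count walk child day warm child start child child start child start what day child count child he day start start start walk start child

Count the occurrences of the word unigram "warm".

5

Scanning the 42 tokens for "warm":
  position 1: warm
  position 5: warm
  position 14: warm
  position 15: warm
  position 22: warm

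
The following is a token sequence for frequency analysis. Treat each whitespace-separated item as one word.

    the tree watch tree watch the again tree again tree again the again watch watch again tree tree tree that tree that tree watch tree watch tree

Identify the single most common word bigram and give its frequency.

Bigram frequencies (highest first):
  tree watch: 4
  watch tree: 3
  again tree: 3
  the again: 2
  tree again: 2
  tree tree: 2
  … (8 more, each ≤ 2)

"tree watch", 4 times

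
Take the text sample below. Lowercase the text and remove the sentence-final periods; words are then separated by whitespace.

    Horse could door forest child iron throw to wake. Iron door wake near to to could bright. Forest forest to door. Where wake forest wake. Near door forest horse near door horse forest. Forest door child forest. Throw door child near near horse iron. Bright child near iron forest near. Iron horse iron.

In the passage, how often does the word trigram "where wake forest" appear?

1

Scanning the 51 overlapping trigram windows for "where wake forest":
  position 22–24: where wake forest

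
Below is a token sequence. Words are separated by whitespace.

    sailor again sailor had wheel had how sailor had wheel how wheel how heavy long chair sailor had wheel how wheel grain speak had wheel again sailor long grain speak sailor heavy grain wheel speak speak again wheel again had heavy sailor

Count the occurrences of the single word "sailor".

Scanning the 42 tokens for "sailor":
  position 1: sailor
  position 3: sailor
  position 8: sailor
  position 17: sailor
  position 27: sailor
  position 31: sailor
  position 42: sailor

7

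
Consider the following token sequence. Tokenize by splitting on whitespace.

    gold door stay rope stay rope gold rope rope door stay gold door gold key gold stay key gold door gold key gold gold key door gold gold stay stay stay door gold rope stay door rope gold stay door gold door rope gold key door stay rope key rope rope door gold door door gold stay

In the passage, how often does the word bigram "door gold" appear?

Scanning the 56 overlapping bigram windows for "door gold":
  position 13–14: door gold
  position 20–21: door gold
  position 26–27: door gold
  position 32–33: door gold
  position 40–41: door gold
  position 52–53: door gold
  position 55–56: door gold

7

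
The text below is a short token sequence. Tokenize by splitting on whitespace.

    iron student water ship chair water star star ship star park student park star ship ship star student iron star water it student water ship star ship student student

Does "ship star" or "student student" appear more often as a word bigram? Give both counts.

"ship star": 3 occurrences
"student student": 1 occurrence

"ship star" (3 vs 1)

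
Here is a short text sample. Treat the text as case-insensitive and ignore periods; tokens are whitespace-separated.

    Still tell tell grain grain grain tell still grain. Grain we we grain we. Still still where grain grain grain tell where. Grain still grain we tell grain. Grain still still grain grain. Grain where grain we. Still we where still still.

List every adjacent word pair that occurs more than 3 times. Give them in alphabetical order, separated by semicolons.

Bigram counts meeting the condition (more than 3 times):
  grain grain: 8
  grain we: 4

grain grain; grain we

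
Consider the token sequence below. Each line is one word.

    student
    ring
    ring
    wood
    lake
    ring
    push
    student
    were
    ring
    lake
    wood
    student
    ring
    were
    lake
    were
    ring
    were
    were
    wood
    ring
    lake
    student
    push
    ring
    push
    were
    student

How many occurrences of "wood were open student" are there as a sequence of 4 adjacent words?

Scanning the 26 overlapping 4-gram windows for "wood were open student":
  (none found)

0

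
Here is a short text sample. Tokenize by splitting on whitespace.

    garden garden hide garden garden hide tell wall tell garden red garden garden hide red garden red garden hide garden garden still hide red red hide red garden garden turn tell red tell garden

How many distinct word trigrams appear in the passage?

34 tokens → 32 trigram windows in total.
Repeated trigrams (each contributes count−1 duplicates):
  garden garden hide: 3
  garden hide garden: 2
  garden red garden: 2
  hide garden garden: 2
  hide red garden: 2
  red garden garden: 2
7 duplicate windows → 32 − 7 = 25 distinct.

25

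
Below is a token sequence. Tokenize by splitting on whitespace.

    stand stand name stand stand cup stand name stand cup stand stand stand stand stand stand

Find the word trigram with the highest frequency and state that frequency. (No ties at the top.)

Trigram frequencies (highest first):
  stand stand stand: 4
  stand name stand: 2
  stand cup stand: 2
  stand stand name: 1
  name stand stand: 1
  stand stand cup: 1
  … (3 more, each ≤ 1)

"stand stand stand", 4 times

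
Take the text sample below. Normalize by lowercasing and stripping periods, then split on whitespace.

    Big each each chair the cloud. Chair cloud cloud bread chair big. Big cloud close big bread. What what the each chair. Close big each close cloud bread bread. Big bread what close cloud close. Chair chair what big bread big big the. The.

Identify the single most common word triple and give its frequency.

"big bread what", 2 times

Trigram frequencies (highest first):
  big bread what: 2
  big each each: 1
  each each chair: 1
  each chair the: 1
  chair the cloud: 1
  the cloud chair: 1
  … (35 more, each ≤ 1)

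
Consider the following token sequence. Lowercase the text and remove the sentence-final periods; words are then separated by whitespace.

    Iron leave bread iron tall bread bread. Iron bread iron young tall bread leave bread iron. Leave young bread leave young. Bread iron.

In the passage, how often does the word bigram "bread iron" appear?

5

Scanning the 22 overlapping bigram windows for "bread iron":
  position 3–4: bread iron
  position 7–8: bread iron
  position 9–10: bread iron
  position 15–16: bread iron
  position 22–23: bread iron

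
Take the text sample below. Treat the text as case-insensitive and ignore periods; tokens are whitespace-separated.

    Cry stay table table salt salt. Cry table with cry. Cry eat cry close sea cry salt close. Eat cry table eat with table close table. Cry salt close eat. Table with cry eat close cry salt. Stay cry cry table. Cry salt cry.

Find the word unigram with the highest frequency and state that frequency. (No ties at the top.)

Unigram frequencies (highest first):
  cry: 14
  table: 8
  salt: 6
  eat: 5
  close: 5
  with: 3
  … (2 more, each ≤ 2)

"cry", 14 times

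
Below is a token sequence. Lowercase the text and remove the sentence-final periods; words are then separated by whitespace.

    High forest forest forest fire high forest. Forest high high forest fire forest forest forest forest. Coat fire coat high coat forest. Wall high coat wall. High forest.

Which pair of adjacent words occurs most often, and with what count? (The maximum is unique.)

Bigram frequencies (highest first):
  forest forest: 6
  high forest: 4
  forest fire: 2
  high coat: 2
  wall high: 2
  fire high: 1
  … (10 more, each ≤ 1)

"forest forest", 6 times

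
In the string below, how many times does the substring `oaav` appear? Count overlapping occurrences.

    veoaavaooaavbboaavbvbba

Sliding a length-4 window over the 23 characters (20 positions):
  position 3–6: oaav
  position 9–12: oaav
  position 15–18: oaav

3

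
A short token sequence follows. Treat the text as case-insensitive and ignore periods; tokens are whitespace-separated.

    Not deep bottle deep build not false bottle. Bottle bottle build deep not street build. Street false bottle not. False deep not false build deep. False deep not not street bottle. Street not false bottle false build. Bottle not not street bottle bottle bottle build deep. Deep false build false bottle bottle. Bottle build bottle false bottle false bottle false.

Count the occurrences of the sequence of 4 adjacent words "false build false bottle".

1

Scanning the 57 overlapping 4-gram windows for "false build false bottle":
  position 48–51: false build false bottle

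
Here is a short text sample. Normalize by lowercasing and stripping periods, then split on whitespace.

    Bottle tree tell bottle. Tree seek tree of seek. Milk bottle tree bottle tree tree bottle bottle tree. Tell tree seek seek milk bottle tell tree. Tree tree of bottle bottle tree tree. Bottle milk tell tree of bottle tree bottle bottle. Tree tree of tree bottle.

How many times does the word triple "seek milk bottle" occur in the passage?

Scanning the 45 overlapping trigram windows for "seek milk bottle":
  position 9–11: seek milk bottle
  position 22–24: seek milk bottle

2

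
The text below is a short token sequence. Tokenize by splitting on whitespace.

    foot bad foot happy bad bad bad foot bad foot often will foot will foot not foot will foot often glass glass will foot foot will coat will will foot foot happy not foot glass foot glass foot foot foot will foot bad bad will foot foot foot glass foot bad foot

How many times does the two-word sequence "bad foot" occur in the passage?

Scanning the 51 overlapping bigram windows for "bad foot":
  position 2–3: bad foot
  position 7–8: bad foot
  position 9–10: bad foot
  position 51–52: bad foot

4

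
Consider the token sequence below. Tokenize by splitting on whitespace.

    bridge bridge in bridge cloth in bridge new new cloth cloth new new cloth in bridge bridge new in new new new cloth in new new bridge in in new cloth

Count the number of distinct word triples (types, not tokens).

31 tokens → 29 trigram windows in total.
Repeated trigrams (each contributes count−1 duplicates):
  new new cloth: 3
  cloth in bridge: 2
  in new new: 2
  new cloth in: 2
5 duplicate windows → 29 − 5 = 24 distinct.

24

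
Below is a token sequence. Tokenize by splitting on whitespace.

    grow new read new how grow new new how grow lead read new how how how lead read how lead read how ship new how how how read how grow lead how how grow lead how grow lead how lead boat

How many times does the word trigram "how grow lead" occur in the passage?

4

Scanning the 39 overlapping trigram windows for "how grow lead":
  position 9–11: how grow lead
  position 29–31: how grow lead
  position 33–35: how grow lead
  position 36–38: how grow lead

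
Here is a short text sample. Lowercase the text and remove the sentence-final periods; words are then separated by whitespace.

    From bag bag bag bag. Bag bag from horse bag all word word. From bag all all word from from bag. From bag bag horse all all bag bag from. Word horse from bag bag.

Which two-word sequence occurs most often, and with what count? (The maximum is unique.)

Bigram frequencies (highest first):
  bag bag: 8
  from bag: 5
  bag from: 3
  bag all: 2
  all word: 2
  word from: 2
  … (11 more, each ≤ 2)

"bag bag", 8 times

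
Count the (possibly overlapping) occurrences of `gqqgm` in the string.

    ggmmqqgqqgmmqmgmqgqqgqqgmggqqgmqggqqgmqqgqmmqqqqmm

4

Sliding a length-5 window over the 50 characters (46 positions):
  position 7–11: gqqgm
  position 21–25: gqqgm
  position 27–31: gqqgm
  position 34–38: gqqgm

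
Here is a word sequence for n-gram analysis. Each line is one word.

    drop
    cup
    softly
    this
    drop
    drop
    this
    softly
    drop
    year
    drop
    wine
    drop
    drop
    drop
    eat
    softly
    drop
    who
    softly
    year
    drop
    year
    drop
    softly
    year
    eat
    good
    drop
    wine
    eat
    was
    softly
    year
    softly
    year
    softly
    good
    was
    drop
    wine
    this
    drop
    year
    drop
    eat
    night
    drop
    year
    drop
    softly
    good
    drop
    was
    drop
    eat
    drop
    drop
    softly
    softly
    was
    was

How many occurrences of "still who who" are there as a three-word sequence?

Scanning the 60 overlapping trigram windows for "still who who":
  (none found)

0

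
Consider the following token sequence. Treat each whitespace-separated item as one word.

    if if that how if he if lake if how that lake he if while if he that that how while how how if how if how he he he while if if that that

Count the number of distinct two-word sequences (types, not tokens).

35 tokens → 34 bigram windows in total.
Repeated bigrams (each contributes count−1 duplicates):
  how if: 3
  if how: 3
  he he: 2
  he if: 2
  if he: 2
  if if: 2
  if that: 2
  that how: 2
  … (2 more repeated)
12 duplicate windows → 34 − 12 = 22 distinct.

22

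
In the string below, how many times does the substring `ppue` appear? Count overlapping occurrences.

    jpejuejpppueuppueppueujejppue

Sliding a length-4 window over the 29 characters (26 positions):
  position 9–12: ppue
  position 14–17: ppue
  position 18–21: ppue
  position 26–29: ppue

4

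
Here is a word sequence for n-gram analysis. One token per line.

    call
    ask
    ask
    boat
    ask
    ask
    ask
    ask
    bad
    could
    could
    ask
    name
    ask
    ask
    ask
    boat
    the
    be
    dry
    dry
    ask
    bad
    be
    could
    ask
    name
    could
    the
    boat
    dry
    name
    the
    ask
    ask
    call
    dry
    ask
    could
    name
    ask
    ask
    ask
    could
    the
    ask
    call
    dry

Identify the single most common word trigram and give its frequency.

"ask ask ask", 4 times

Trigram frequencies (highest first):
  ask ask ask: 4
  ask ask boat: 2
  could ask name: 2
  name ask ask: 2
  ask call dry: 2
  call ask ask: 1
  … (33 more, each ≤ 1)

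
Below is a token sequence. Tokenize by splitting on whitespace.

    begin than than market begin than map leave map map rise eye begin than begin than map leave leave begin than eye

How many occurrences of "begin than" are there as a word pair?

5

Scanning the 21 overlapping bigram windows for "begin than":
  position 1–2: begin than
  position 5–6: begin than
  position 13–14: begin than
  position 15–16: begin than
  position 20–21: begin than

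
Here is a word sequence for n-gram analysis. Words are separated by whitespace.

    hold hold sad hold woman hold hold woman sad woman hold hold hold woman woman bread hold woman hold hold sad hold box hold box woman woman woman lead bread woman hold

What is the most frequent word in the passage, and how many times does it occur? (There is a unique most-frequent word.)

"hold", 14 times

Unigram frequencies (highest first):
  hold: 14
  woman: 10
  sad: 3
  bread: 2
  box: 2
  lead: 1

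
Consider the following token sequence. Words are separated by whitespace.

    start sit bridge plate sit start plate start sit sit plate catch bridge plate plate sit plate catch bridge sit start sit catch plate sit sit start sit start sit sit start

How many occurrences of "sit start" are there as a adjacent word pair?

Scanning the 31 overlapping bigram windows for "sit start":
  position 5–6: sit start
  position 20–21: sit start
  position 26–27: sit start
  position 28–29: sit start
  position 31–32: sit start

5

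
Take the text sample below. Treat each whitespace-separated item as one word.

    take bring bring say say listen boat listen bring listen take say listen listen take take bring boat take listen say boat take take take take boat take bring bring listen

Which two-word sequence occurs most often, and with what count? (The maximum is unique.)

"take take", 4 times

Bigram frequencies (highest first):
  take take: 4
  take bring: 3
  boat take: 3
  bring bring: 2
  say listen: 2
  bring listen: 2
  … (13 more, each ≤ 2)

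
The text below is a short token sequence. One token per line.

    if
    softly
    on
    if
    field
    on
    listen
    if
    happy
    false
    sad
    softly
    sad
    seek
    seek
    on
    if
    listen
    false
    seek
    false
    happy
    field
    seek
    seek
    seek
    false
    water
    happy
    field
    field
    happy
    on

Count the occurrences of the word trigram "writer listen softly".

0

Scanning the 31 overlapping trigram windows for "writer listen softly":
  (none found)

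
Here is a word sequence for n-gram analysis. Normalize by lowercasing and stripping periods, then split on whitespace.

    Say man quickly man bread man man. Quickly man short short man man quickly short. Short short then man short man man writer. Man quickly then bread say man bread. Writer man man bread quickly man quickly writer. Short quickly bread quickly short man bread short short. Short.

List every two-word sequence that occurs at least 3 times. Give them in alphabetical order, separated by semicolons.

Bigram counts meeting the condition (at least 3 times):
  man bread: 4
  man man: 4
  man quickly: 5
  quickly man: 3
  short man: 3
  short short: 5

man bread; man man; man quickly; quickly man; short man; short short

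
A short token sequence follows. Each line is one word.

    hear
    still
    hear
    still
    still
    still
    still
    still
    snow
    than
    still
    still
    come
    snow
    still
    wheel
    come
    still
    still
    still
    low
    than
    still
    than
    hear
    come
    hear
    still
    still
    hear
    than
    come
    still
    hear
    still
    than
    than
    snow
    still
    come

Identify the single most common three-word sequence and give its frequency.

"still still still", 4 times

Trigram frequencies (highest first):
  still still still: 4
  still hear still: 2
  hear still still: 2
  hear still hear: 1
  still still snow: 1
  still snow than: 1
  … (27 more, each ≤ 1)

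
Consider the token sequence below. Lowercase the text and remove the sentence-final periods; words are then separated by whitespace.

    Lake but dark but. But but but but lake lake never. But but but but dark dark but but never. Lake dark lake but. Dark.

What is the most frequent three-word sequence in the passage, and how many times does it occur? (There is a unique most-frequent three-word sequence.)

"but but but", 5 times

Trigram frequencies (highest first):
  but but but: 5
  lake but dark: 2
  dark but but: 2
  but dark but: 1
  but but lake: 1
  but lake lake: 1
  … (11 more, each ≤ 1)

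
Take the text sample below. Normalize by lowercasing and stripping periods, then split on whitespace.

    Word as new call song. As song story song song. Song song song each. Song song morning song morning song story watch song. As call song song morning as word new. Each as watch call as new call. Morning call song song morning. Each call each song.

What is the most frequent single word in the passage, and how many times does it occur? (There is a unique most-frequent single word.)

Unigram frequencies (highest first):
  song: 17
  as: 6
  call: 6
  morning: 5
  each: 4
  new: 3
  … (3 more, each ≤ 2)

"song", 17 times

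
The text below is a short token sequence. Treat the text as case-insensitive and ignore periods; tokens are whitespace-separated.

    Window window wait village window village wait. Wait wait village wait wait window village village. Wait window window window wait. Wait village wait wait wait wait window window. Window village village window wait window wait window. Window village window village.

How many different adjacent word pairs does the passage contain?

40 tokens → 39 bigram windows in total.
Repeated bigrams (each contributes count−1 duplicates):
  wait wait: 7
  window window: 6
  wait window: 5
  window village: 5
  village wait: 4
  window wait: 4
  village window: 3
  wait village: 3
  … (1 more repeated)
30 duplicate windows → 39 − 30 = 9 distinct.

9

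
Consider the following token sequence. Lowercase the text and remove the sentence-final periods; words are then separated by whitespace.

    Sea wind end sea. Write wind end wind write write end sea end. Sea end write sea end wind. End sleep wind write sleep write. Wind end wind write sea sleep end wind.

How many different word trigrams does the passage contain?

27

33 tokens → 31 trigram windows in total.
Repeated trigrams (each contributes count−1 duplicates):
  end sea end: 2
  end wind write: 2
  wind end wind: 2
  write wind end: 2
4 duplicate windows → 31 − 4 = 27 distinct.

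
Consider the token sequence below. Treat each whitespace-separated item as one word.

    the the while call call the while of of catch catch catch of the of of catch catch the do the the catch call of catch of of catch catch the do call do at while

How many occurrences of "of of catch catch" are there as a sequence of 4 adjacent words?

3

Scanning the 33 overlapping 4-gram windows for "of of catch catch":
  position 8–11: of of catch catch
  position 15–18: of of catch catch
  position 27–30: of of catch catch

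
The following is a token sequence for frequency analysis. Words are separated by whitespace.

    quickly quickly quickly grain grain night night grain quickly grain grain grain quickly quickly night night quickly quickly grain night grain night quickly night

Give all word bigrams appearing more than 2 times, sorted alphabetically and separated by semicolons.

Bigram counts meeting the condition (more than 2 times):
  grain grain: 3
  grain night: 3
  quickly grain: 3
  quickly quickly: 4

grain grain; grain night; quickly grain; quickly quickly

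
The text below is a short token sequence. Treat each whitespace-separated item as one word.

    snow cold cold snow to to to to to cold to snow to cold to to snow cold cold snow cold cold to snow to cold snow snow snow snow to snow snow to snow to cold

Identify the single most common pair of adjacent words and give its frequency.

"snow to", 6 times

Bigram frequencies (highest first):
  snow to: 6
  to to: 5
  to snow: 5
  to cold: 4
  snow snow: 4
  snow cold: 3
  … (3 more, each ≤ 3)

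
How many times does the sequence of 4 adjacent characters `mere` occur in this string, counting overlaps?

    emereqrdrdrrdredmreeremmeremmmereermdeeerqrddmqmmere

4

Sliding a length-4 window over the 52 characters (49 positions):
  position 2–5: mere
  position 24–27: mere
  position 30–33: mere
  position 49–52: mere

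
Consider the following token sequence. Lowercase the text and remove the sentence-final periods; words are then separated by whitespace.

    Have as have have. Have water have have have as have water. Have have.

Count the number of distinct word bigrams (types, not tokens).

14 tokens → 13 bigram windows in total.
Repeated bigrams (each contributes count−1 duplicates):
  have have: 5
  as have: 2
  have as: 2
  have water: 2
  water have: 2
8 duplicate windows → 13 − 8 = 5 distinct.

5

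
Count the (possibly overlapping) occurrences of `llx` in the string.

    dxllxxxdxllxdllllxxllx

Sliding a length-3 window over the 22 characters (20 positions):
  position 3–5: llx
  position 10–12: llx
  position 16–18: llx
  position 20–22: llx

4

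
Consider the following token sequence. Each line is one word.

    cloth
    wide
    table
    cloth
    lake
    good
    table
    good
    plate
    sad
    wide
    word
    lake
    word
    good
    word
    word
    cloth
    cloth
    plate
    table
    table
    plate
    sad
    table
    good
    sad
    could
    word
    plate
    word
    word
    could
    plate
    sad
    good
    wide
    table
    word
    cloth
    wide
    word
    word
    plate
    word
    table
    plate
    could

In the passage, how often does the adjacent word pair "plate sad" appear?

Scanning the 47 overlapping bigram windows for "plate sad":
  position 9–10: plate sad
  position 23–24: plate sad
  position 34–35: plate sad

3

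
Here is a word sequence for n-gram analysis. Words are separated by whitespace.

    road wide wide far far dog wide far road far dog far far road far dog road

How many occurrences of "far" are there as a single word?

7

Scanning the 17 tokens for "far":
  position 4: far
  position 5: far
  position 8: far
  position 10: far
  position 12: far
  position 13: far
  position 15: far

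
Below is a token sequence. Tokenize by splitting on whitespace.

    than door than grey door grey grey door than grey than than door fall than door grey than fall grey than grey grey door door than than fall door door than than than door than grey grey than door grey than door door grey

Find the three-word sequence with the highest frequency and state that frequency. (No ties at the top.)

"door than grey", 3 times

Trigram frequencies (highest first):
  door than grey: 3
  than door than: 2
  grey grey door: 2
  than than door: 2
  than door grey: 2
  door grey than: 2
  … (25 more, each ≤ 2)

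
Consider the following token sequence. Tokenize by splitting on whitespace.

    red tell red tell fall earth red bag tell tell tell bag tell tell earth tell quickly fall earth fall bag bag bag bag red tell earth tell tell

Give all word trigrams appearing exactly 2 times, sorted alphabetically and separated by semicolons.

Trigram counts meeting the condition (exactly 2 times):
  bag bag bag: 2
  bag tell tell: 2
  tell earth tell: 2

bag bag bag; bag tell tell; tell earth tell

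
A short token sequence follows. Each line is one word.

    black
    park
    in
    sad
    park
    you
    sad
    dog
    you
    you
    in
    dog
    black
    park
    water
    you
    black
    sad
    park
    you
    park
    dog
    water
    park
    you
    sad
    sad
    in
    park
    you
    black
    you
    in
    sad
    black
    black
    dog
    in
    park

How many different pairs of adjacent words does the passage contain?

28

39 tokens → 38 bigram windows in total.
Repeated bigrams (each contributes count−1 duplicates):
  park you: 4
  black park: 2
  in park: 2
  in sad: 2
  sad park: 2
  you black: 2
  you in: 2
  you sad: 2
10 duplicate windows → 38 − 10 = 28 distinct.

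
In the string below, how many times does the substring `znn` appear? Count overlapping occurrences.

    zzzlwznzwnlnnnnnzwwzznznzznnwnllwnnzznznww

1

Sliding a length-3 window over the 42 characters (40 positions):
  position 26–28: znn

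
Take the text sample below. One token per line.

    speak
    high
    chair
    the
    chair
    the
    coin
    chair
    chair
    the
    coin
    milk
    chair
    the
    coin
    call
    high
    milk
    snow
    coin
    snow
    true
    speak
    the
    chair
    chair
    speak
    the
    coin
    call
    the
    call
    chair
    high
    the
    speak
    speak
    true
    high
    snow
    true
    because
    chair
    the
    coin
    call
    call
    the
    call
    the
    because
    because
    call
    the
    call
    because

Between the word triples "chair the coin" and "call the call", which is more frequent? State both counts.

"chair the coin": 4 occurrences
"call the call": 3 occurrences

"chair the coin" (4 vs 3)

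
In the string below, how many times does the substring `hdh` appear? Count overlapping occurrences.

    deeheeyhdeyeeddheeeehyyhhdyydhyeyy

Sliding a length-3 window over the 34 characters (32 positions):
  (no match at any position)

0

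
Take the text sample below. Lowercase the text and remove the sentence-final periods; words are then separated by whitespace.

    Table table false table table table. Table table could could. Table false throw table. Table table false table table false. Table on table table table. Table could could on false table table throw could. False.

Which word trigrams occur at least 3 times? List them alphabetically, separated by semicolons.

Trigram counts meeting the condition (at least 3 times):
  false table table: 3
  table false table: 3
  table table false: 3
  table table table: 6

false table table; table false table; table table false; table table table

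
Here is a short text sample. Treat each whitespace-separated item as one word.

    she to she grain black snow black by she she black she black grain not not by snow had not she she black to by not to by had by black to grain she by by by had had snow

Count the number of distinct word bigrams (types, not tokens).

40 tokens → 39 bigram windows in total.
Repeated bigrams (each contributes count−1 duplicates):
  she black: 3
  black to: 2
  by by: 2
  by had: 2
  she she: 2
  to by: 2
7 duplicate windows → 39 − 7 = 32 distinct.

32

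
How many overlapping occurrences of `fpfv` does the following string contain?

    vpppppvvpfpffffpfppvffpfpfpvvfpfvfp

1

Sliding a length-4 window over the 35 characters (32 positions):
  position 30–33: fpfv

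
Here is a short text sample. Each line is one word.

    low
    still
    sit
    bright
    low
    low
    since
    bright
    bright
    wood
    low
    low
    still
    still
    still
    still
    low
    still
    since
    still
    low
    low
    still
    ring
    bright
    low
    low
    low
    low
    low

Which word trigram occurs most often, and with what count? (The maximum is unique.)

"low low low", 3 times

Trigram frequencies (highest first):
  low low low: 3
  bright low low: 2
  low low still: 2
  still still still: 2
  low still sit: 1
  still sit bright: 1
  … (17 more, each ≤ 1)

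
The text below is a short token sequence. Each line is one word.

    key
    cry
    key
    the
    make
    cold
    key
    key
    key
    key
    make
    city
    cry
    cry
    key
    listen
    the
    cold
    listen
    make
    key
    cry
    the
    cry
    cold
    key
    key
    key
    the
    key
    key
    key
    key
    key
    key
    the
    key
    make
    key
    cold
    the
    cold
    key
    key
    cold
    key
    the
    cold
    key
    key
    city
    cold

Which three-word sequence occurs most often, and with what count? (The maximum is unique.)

Trigram frequencies (highest first):
  key key key: 7
  cold key key: 4
  key key the: 2
  key the key: 2
  the cold key: 2
  key cry key: 1
  … (32 more, each ≤ 1)

"key key key", 7 times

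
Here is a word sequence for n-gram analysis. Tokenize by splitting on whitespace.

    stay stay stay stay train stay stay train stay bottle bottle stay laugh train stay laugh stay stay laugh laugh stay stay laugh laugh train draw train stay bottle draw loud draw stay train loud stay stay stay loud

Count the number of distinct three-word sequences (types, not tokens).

39 tokens → 37 trigram windows in total.
Repeated trigrams (each contributes count−1 duplicates):
  stay stay stay: 3
  laugh stay stay: 2
  stay laugh laugh: 2
  stay stay laugh: 2
  stay stay train: 2
  stay train stay: 2
  train stay bottle: 2
8 duplicate windows → 37 − 8 = 29 distinct.

29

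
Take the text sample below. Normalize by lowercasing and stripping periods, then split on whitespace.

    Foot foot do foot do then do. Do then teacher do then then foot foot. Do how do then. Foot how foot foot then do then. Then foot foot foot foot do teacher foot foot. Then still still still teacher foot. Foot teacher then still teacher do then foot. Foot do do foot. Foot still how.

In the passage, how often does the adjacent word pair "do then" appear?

Scanning the 55 overlapping bigram windows for "do then":
  position 5–6: do then
  position 8–9: do then
  position 11–12: do then
  position 18–19: do then
  position 25–26: do then
  position 47–48: do then

6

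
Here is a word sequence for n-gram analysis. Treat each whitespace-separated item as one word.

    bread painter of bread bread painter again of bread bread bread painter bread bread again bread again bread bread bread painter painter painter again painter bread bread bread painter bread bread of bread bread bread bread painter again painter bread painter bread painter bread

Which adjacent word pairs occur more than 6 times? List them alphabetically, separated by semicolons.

bread bread; bread painter

Bigram counts meeting the condition (more than 6 times):
  bread bread: 12
  bread painter: 8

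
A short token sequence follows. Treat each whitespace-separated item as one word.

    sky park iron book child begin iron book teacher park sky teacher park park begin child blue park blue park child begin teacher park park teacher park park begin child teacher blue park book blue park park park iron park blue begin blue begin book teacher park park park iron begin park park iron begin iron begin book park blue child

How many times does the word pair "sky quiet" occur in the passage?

0

Scanning the 60 overlapping bigram windows for "sky quiet":
  (none found)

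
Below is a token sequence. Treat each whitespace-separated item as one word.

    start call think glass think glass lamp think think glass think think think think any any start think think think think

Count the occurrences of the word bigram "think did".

0

Scanning the 20 overlapping bigram windows for "think did":
  (none found)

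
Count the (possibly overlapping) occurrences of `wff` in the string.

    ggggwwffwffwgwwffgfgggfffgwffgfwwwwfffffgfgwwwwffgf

Sliding a length-3 window over the 51 characters (49 positions):
  position 6–8: wff
  position 9–11: wff
  position 15–17: wff
  position 27–29: wff
  position 35–37: wff
  position 47–49: wff

6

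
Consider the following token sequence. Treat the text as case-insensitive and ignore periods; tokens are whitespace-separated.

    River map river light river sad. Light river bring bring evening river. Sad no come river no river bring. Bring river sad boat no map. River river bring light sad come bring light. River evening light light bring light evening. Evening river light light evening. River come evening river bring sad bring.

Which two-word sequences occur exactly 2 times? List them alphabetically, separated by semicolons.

Bigram counts meeting the condition (exactly 2 times):
  bring bring: 2
  light evening: 2
  light light: 2
  map river: 2
  river light: 2

bring bring; light evening; light light; map river; river light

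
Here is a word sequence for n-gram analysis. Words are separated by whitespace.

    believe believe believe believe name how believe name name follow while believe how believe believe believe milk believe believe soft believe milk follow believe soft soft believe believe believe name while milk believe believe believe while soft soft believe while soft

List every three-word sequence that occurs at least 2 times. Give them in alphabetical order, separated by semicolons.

Trigram counts meeting the condition (at least 2 times):
  believe believe believe: 5
  believe believe name: 2
  believe while soft: 2
  milk believe believe: 2
  soft soft believe: 2

believe believe believe; believe believe name; believe while soft; milk believe believe; soft soft believe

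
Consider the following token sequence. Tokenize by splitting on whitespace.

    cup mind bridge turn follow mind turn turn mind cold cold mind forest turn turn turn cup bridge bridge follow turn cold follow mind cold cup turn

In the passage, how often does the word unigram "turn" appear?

8

Scanning the 27 tokens for "turn":
  position 4: turn
  position 7: turn
  position 8: turn
  position 14: turn
  position 15: turn
  position 16: turn
  position 21: turn
  position 27: turn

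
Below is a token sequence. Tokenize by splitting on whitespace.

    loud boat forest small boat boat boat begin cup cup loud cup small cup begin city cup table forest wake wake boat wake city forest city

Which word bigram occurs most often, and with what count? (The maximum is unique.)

"boat boat", 2 times

Bigram frequencies (highest first):
  boat boat: 2
  loud boat: 1
  boat forest: 1
  forest small: 1
  small boat: 1
  boat begin: 1
  … (18 more, each ≤ 1)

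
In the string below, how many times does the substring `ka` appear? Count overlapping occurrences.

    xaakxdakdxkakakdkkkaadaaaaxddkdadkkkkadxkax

Sliding a length-2 window over the 43 characters (42 positions):
  position 11–12: ka
  position 13–14: ka
  position 19–20: ka
  position 37–38: ka
  position 41–42: ka

5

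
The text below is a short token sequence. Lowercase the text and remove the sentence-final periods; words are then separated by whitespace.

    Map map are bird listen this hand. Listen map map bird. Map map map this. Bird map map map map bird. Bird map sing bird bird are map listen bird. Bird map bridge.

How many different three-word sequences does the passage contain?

26

33 tokens → 31 trigram windows in total.
Repeated trigrams (each contributes count−1 duplicates):
  map map map: 3
  bird bird map: 2
  bird map map: 2
  map map bird: 2
5 duplicate windows → 31 − 5 = 26 distinct.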